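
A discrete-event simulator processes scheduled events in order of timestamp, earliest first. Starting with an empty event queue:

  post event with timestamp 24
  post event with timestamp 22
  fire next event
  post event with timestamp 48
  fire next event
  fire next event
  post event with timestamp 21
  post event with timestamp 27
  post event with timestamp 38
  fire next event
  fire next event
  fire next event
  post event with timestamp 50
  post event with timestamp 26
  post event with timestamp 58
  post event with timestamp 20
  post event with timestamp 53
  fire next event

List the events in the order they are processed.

insert 24 → {24}
insert 22 → {22, 24}
fire next event → 22; now {24}
insert 48 → {24, 48}
fire next event → 24; now {48}
fire next event → 48; now {}
insert 21 → {21}
insert 27 → {21, 27}
insert 38 → {21, 27, 38}
fire next event → 21; now {27, 38}
fire next event → 27; now {38}
fire next event → 38; now {}
insert 50 → {50}
insert 26 → {26, 50}
insert 58 → {26, 50, 58}
insert 20 → {20, 26, 50, 58}
insert 53 → {20, 26, 50, 53, 58}
fire next event → 20; now {26, 50, 53, 58}

22 → 24 → 48 → 21 → 27 → 38 → 20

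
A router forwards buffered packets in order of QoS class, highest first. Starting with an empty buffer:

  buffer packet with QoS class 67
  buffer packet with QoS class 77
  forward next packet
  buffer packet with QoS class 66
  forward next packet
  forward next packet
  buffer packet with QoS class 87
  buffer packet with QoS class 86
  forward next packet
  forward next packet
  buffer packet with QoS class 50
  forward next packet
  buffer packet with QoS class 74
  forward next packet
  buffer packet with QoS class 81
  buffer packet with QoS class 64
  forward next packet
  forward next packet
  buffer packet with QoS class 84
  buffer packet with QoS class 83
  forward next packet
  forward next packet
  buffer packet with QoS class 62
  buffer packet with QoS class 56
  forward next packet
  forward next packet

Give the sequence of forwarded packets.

77, 67, 66, 87, 86, 50, 74, 81, 64, 84, 83, 62, 56

insert 67 → {67}
insert 77 → {77, 67}
forward next packet → 77; now {67}
insert 66 → {67, 66}
forward next packet → 67; now {66}
forward next packet → 66; now {}
insert 87 → {87}
insert 86 → {87, 86}
forward next packet → 87; now {86}
forward next packet → 86; now {}
insert 50 → {50}
forward next packet → 50; now {}
insert 74 → {74}
forward next packet → 74; now {}
insert 81 → {81}
insert 64 → {81, 64}
forward next packet → 81; now {64}
forward next packet → 64; now {}
insert 84 → {84}
insert 83 → {84, 83}
forward next packet → 84; now {83}
forward next packet → 83; now {}
insert 62 → {62}
insert 56 → {62, 56}
forward next packet → 62; now {56}
forward next packet → 56; now {}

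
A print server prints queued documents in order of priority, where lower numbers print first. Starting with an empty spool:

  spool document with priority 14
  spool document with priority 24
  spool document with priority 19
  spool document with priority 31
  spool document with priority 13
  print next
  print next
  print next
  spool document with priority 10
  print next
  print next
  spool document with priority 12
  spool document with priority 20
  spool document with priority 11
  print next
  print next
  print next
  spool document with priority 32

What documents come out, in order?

insert 14 → {14}
insert 24 → {14, 24}
insert 19 → {14, 19, 24}
insert 31 → {14, 19, 24, 31}
insert 13 → {13, 14, 19, 24, 31}
print next → 13; now {14, 19, 24, 31}
print next → 14; now {19, 24, 31}
print next → 19; now {24, 31}
insert 10 → {10, 24, 31}
print next → 10; now {24, 31}
print next → 24; now {31}
insert 12 → {12, 31}
insert 20 → {12, 20, 31}
insert 11 → {11, 12, 20, 31}
print next → 11; now {12, 20, 31}
print next → 12; now {20, 31}
print next → 20; now {31}
insert 32 → {31, 32}

[13, 14, 19, 10, 24, 11, 12, 20]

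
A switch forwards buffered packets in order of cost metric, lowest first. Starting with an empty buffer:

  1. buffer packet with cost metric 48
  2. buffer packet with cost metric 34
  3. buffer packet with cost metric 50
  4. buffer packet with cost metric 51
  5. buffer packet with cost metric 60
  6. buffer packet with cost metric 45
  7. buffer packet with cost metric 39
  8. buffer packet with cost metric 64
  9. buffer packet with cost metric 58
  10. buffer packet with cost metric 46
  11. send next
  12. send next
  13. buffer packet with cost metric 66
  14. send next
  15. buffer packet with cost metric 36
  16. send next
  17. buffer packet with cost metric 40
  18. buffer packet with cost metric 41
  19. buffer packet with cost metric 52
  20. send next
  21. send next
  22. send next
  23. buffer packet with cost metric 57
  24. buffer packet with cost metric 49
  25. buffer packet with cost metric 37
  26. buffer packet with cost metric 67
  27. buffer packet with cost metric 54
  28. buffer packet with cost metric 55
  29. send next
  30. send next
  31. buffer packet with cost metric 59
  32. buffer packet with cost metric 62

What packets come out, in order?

34 → 39 → 45 → 36 → 40 → 41 → 46 → 37 → 48

insert 48 → {48}
insert 34 → {34, 48}
insert 50 → {34, 48, 50}
insert 51 → {34, 48, 50, 51}
insert 60 → {34, 48, 50, 51, 60}
insert 45 → {34, 45, 48, 50, 51, 60}
insert 39 → {34, 39, 45, 48, 50, 51, 60}
insert 64 → {34, 39, 45, 48, 50, 51, 60, 64}
insert 58 → {34, 39, 45, 48, 50, 51, 58, 60, 64}
insert 46 → {34, 39, 45, 46, 48, 50, 51, 58, 60, 64}
send next → 34; now {39, 45, 46, 48, 50, 51, 58, 60, 64}
send next → 39; now {45, 46, 48, 50, 51, 58, 60, 64}
insert 66 → {45, 46, 48, 50, 51, 58, 60, 64, 66}
send next → 45; now {46, 48, 50, 51, 58, 60, 64, 66}
insert 36 → {36, 46, 48, 50, 51, 58, 60, 64, 66}
send next → 36; now {46, 48, 50, 51, 58, 60, 64, 66}
insert 40 → {40, 46, 48, 50, 51, 58, 60, 64, 66}
insert 41 → {40, 41, 46, 48, 50, 51, 58, 60, 64, 66}
insert 52 → {40, 41, 46, 48, 50, 51, 52, 58, 60, 64, 66}
send next → 40; now {41, 46, 48, 50, 51, 52, 58, 60, 64, 66}
send next → 41; now {46, 48, 50, 51, 52, 58, 60, 64, 66}
send next → 46; now {48, 50, 51, 52, 58, 60, 64, 66}
insert 57 → {48, 50, 51, 52, 57, 58, 60, 64, 66}
insert 49 → {48, 49, 50, 51, 52, 57, 58, 60, 64, 66}
insert 37 → {37, 48, 49, 50, 51, 52, 57, 58, 60, 64, 66}
insert 67 → {37, 48, 49, 50, 51, 52, 57, 58, 60, 64, 66, 67}
insert 54 → {37, 48, 49, 50, 51, 52, 54, 57, 58, 60, 64, 66, 67}
insert 55 → {37, 48, 49, 50, 51, 52, 54, 55, 57, 58, 60, 64, 66, 67}
send next → 37; now {48, 49, 50, 51, 52, 54, 55, 57, 58, 60, 64, 66, 67}
send next → 48; now {49, 50, 51, 52, 54, 55, 57, 58, 60, 64, 66, 67}
insert 59 → {49, 50, 51, 52, 54, 55, 57, 58, 59, 60, 64, 66, 67}
insert 62 → {49, 50, 51, 52, 54, 55, 57, 58, 59, 60, 62, 64, 66, 67}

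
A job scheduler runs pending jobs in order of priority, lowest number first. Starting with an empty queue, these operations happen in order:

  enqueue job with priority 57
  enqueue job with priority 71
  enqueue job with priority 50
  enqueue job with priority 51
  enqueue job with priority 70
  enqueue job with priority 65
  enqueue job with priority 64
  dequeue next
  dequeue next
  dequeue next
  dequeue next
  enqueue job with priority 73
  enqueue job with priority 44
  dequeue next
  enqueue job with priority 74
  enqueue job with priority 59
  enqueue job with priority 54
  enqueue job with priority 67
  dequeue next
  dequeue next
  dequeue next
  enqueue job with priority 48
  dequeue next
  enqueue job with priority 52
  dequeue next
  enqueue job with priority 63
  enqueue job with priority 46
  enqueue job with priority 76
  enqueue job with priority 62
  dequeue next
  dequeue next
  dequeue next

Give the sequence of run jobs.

50 → 51 → 57 → 64 → 44 → 54 → 59 → 65 → 48 → 52 → 46 → 62 → 63

insert 57 → {57}
insert 71 → {57, 71}
insert 50 → {50, 57, 71}
insert 51 → {50, 51, 57, 71}
insert 70 → {50, 51, 57, 70, 71}
insert 65 → {50, 51, 57, 65, 70, 71}
insert 64 → {50, 51, 57, 64, 65, 70, 71}
dequeue next → 50; now {51, 57, 64, 65, 70, 71}
dequeue next → 51; now {57, 64, 65, 70, 71}
dequeue next → 57; now {64, 65, 70, 71}
dequeue next → 64; now {65, 70, 71}
insert 73 → {65, 70, 71, 73}
insert 44 → {44, 65, 70, 71, 73}
dequeue next → 44; now {65, 70, 71, 73}
insert 74 → {65, 70, 71, 73, 74}
insert 59 → {59, 65, 70, 71, 73, 74}
insert 54 → {54, 59, 65, 70, 71, 73, 74}
insert 67 → {54, 59, 65, 67, 70, 71, 73, 74}
dequeue next → 54; now {59, 65, 67, 70, 71, 73, 74}
dequeue next → 59; now {65, 67, 70, 71, 73, 74}
dequeue next → 65; now {67, 70, 71, 73, 74}
insert 48 → {48, 67, 70, 71, 73, 74}
dequeue next → 48; now {67, 70, 71, 73, 74}
insert 52 → {52, 67, 70, 71, 73, 74}
dequeue next → 52; now {67, 70, 71, 73, 74}
insert 63 → {63, 67, 70, 71, 73, 74}
insert 46 → {46, 63, 67, 70, 71, 73, 74}
insert 76 → {46, 63, 67, 70, 71, 73, 74, 76}
insert 62 → {46, 62, 63, 67, 70, 71, 73, 74, 76}
dequeue next → 46; now {62, 63, 67, 70, 71, 73, 74, 76}
dequeue next → 62; now {63, 67, 70, 71, 73, 74, 76}
dequeue next → 63; now {67, 70, 71, 73, 74, 76}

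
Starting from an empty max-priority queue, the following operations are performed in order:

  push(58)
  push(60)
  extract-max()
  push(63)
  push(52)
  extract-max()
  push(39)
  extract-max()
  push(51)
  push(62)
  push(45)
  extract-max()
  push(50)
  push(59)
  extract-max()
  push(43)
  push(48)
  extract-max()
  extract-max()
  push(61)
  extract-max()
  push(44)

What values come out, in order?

insert 58 → {58}
insert 60 → {60, 58}
extract-max → 60; now {58}
insert 63 → {63, 58}
insert 52 → {63, 58, 52}
extract-max → 63; now {58, 52}
insert 39 → {58, 52, 39}
extract-max → 58; now {52, 39}
insert 51 → {52, 51, 39}
insert 62 → {62, 52, 51, 39}
insert 45 → {62, 52, 51, 45, 39}
extract-max → 62; now {52, 51, 45, 39}
insert 50 → {52, 51, 50, 45, 39}
insert 59 → {59, 52, 51, 50, 45, 39}
extract-max → 59; now {52, 51, 50, 45, 39}
insert 43 → {52, 51, 50, 45, 43, 39}
insert 48 → {52, 51, 50, 48, 45, 43, 39}
extract-max → 52; now {51, 50, 48, 45, 43, 39}
extract-max → 51; now {50, 48, 45, 43, 39}
insert 61 → {61, 50, 48, 45, 43, 39}
extract-max → 61; now {50, 48, 45, 43, 39}
insert 44 → {50, 48, 45, 44, 43, 39}

60, 63, 58, 62, 59, 52, 51, 61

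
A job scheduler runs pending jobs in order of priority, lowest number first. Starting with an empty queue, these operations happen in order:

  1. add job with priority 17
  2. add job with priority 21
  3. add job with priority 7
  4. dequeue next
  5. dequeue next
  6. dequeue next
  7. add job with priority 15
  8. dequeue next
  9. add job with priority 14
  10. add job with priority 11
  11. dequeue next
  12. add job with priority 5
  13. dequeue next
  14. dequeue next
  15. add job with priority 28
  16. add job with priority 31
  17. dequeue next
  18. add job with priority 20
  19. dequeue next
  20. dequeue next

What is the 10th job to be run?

insert 17 → {17}
insert 21 → {17, 21}
insert 7 → {7, 17, 21}
dequeue next → 7; now {17, 21}
dequeue next → 17; now {21}
dequeue next → 21; now {}
insert 15 → {15}
dequeue next → 15; now {}
insert 14 → {14}
insert 11 → {11, 14}
dequeue next → 11; now {14}
insert 5 → {5, 14}
dequeue next → 5; now {14}
dequeue next → 14; now {}
insert 28 → {28}
insert 31 → {28, 31}
dequeue next → 28; now {31}
insert 20 → {20, 31}
dequeue next → 20; now {31}
dequeue next → 31; now {}

31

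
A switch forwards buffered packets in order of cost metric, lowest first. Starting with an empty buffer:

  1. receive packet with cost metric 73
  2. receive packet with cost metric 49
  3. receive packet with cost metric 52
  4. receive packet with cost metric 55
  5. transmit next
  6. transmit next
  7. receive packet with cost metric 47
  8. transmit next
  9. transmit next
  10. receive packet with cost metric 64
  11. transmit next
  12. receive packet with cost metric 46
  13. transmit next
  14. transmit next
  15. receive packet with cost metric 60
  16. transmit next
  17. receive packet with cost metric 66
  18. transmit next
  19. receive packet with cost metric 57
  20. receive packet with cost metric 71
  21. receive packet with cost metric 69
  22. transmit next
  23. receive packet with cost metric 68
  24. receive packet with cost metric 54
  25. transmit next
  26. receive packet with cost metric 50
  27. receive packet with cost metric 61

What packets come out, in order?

49 → 52 → 47 → 55 → 64 → 46 → 73 → 60 → 66 → 57 → 54

insert 73 → {73}
insert 49 → {49, 73}
insert 52 → {49, 52, 73}
insert 55 → {49, 52, 55, 73}
transmit next → 49; now {52, 55, 73}
transmit next → 52; now {55, 73}
insert 47 → {47, 55, 73}
transmit next → 47; now {55, 73}
transmit next → 55; now {73}
insert 64 → {64, 73}
transmit next → 64; now {73}
insert 46 → {46, 73}
transmit next → 46; now {73}
transmit next → 73; now {}
insert 60 → {60}
transmit next → 60; now {}
insert 66 → {66}
transmit next → 66; now {}
insert 57 → {57}
insert 71 → {57, 71}
insert 69 → {57, 69, 71}
transmit next → 57; now {69, 71}
insert 68 → {68, 69, 71}
insert 54 → {54, 68, 69, 71}
transmit next → 54; now {68, 69, 71}
insert 50 → {50, 68, 69, 71}
insert 61 → {50, 61, 68, 69, 71}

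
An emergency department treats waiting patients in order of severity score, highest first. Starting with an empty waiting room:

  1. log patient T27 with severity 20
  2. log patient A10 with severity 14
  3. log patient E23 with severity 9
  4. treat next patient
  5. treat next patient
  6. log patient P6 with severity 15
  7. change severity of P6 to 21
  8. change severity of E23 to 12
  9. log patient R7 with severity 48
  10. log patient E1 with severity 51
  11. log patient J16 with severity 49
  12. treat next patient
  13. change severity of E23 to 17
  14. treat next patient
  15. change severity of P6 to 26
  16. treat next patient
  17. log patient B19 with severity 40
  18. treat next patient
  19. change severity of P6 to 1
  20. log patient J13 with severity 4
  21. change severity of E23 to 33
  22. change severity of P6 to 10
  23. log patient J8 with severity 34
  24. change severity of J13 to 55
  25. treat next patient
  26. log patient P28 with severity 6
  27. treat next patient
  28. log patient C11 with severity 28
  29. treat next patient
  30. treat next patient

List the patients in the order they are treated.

[T27, A10, E1, J16, R7, B19, J13, J8, E23, C11]

add T27 (severity 20) → {T27:20}
add A10 (severity 14) → {T27:20, A10:14}
add E23 (severity 9) → {T27:20, A10:14, E23:9}
treat next patient → T27; now {A10:14, E23:9}
treat next patient → A10; now {E23:9}
add P6 (severity 15) → {P6:15, E23:9}
update P6 to severity 21 → {P6:21, E23:9}
update E23 to severity 12 → {P6:21, E23:12}
add R7 (severity 48) → {R7:48, P6:21, E23:12}
add E1 (severity 51) → {E1:51, R7:48, P6:21, E23:12}
add J16 (severity 49) → {E1:51, J16:49, R7:48, P6:21, E23:12}
treat next patient → E1; now {J16:49, R7:48, P6:21, E23:12}
update E23 to severity 17 → {J16:49, R7:48, P6:21, E23:17}
treat next patient → J16; now {R7:48, P6:21, E23:17}
update P6 to severity 26 → {R7:48, P6:26, E23:17}
treat next patient → R7; now {P6:26, E23:17}
add B19 (severity 40) → {B19:40, P6:26, E23:17}
treat next patient → B19; now {P6:26, E23:17}
update P6 to severity 1 → {E23:17, P6:1}
add J13 (severity 4) → {E23:17, J13:4, P6:1}
update E23 to severity 33 → {E23:33, J13:4, P6:1}
update P6 to severity 10 → {E23:33, P6:10, J13:4}
add J8 (severity 34) → {J8:34, E23:33, P6:10, J13:4}
update J13 to severity 55 → {J13:55, J8:34, E23:33, P6:10}
treat next patient → J13; now {J8:34, E23:33, P6:10}
add P28 (severity 6) → {J8:34, E23:33, P6:10, P28:6}
treat next patient → J8; now {E23:33, P6:10, P28:6}
add C11 (severity 28) → {E23:33, C11:28, P6:10, P28:6}
treat next patient → E23; now {C11:28, P6:10, P28:6}
treat next patient → C11; now {P6:10, P28:6}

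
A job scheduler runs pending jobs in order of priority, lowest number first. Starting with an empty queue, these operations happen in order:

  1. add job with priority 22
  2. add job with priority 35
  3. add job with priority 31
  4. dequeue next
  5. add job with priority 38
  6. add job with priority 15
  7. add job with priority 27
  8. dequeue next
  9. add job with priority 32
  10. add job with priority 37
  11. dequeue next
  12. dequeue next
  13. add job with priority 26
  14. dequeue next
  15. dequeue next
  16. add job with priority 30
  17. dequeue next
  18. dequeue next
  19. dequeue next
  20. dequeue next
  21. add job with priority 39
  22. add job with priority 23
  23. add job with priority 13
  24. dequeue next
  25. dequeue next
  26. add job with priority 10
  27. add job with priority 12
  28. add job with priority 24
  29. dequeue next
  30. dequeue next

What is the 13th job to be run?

10

insert 22 → {22}
insert 35 → {22, 35}
insert 31 → {22, 31, 35}
dequeue next → 22; now {31, 35}
insert 38 → {31, 35, 38}
insert 15 → {15, 31, 35, 38}
insert 27 → {15, 27, 31, 35, 38}
dequeue next → 15; now {27, 31, 35, 38}
insert 32 → {27, 31, 32, 35, 38}
insert 37 → {27, 31, 32, 35, 37, 38}
dequeue next → 27; now {31, 32, 35, 37, 38}
dequeue next → 31; now {32, 35, 37, 38}
insert 26 → {26, 32, 35, 37, 38}
dequeue next → 26; now {32, 35, 37, 38}
dequeue next → 32; now {35, 37, 38}
insert 30 → {30, 35, 37, 38}
dequeue next → 30; now {35, 37, 38}
dequeue next → 35; now {37, 38}
dequeue next → 37; now {38}
dequeue next → 38; now {}
insert 39 → {39}
insert 23 → {23, 39}
insert 13 → {13, 23, 39}
dequeue next → 13; now {23, 39}
dequeue next → 23; now {39}
insert 10 → {10, 39}
insert 12 → {10, 12, 39}
insert 24 → {10, 12, 24, 39}
dequeue next → 10; now {12, 24, 39}
dequeue next → 12; now {24, 39}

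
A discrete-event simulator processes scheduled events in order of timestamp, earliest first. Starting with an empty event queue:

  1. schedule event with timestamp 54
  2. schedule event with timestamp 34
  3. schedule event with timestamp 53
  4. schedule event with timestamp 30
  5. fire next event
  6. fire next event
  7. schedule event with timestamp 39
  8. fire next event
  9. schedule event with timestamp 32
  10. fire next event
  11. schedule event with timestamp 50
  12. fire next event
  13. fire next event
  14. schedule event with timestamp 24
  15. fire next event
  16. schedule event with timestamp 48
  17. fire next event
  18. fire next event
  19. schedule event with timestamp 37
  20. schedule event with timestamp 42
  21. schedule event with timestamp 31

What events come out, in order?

insert 54 → {54}
insert 34 → {34, 54}
insert 53 → {34, 53, 54}
insert 30 → {30, 34, 53, 54}
fire next event → 30; now {34, 53, 54}
fire next event → 34; now {53, 54}
insert 39 → {39, 53, 54}
fire next event → 39; now {53, 54}
insert 32 → {32, 53, 54}
fire next event → 32; now {53, 54}
insert 50 → {50, 53, 54}
fire next event → 50; now {53, 54}
fire next event → 53; now {54}
insert 24 → {24, 54}
fire next event → 24; now {54}
insert 48 → {48, 54}
fire next event → 48; now {54}
fire next event → 54; now {}
insert 37 → {37}
insert 42 → {37, 42}
insert 31 → {31, 37, 42}

[30, 34, 39, 32, 50, 53, 24, 48, 54]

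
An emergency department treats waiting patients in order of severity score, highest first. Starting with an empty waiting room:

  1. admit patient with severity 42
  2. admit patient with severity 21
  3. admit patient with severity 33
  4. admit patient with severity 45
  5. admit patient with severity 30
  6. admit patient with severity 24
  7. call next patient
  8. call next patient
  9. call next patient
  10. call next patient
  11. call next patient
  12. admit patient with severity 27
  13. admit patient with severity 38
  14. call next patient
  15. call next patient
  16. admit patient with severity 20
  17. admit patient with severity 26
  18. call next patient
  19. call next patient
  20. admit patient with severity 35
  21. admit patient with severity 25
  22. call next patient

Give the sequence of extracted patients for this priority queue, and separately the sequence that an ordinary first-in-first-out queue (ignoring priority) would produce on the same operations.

priority queue: [45, 42, 33, 30, 24, 38, 27, 26, 21, 35]; FIFO queue: 42 → 21 → 33 → 45 → 30 → 24 → 27 → 38 → 20 → 26

insert 42 → {42}
insert 21 → {42, 21}
insert 33 → {42, 33, 21}
insert 45 → {45, 42, 33, 21}
insert 30 → {45, 42, 33, 30, 21}
insert 24 → {45, 42, 33, 30, 24, 21}
call next patient → 45; now {42, 33, 30, 24, 21}
call next patient → 42; now {33, 30, 24, 21}
call next patient → 33; now {30, 24, 21}
call next patient → 30; now {24, 21}
call next patient → 24; now {21}
insert 27 → {27, 21}
insert 38 → {38, 27, 21}
call next patient → 38; now {27, 21}
call next patient → 27; now {21}
insert 20 → {21, 20}
insert 26 → {26, 21, 20}
call next patient → 26; now {21, 20}
call next patient → 21; now {20}
insert 35 → {35, 20}
insert 25 → {35, 25, 20}
call next patient → 35; now {25, 20}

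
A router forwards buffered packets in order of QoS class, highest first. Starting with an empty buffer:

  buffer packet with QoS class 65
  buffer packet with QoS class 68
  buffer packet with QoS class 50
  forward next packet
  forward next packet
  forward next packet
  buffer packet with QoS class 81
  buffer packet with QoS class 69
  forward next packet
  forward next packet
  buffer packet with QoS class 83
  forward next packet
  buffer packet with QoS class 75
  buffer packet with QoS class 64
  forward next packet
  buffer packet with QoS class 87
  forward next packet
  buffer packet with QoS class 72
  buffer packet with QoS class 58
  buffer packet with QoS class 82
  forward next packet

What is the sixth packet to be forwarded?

insert 65 → {65}
insert 68 → {68, 65}
insert 50 → {68, 65, 50}
forward next packet → 68; now {65, 50}
forward next packet → 65; now {50}
forward next packet → 50; now {}
insert 81 → {81}
insert 69 → {81, 69}
forward next packet → 81; now {69}
forward next packet → 69; now {}
insert 83 → {83}
forward next packet → 83; now {}
insert 75 → {75}
insert 64 → {75, 64}
forward next packet → 75; now {64}
insert 87 → {87, 64}
forward next packet → 87; now {64}
insert 72 → {72, 64}
insert 58 → {72, 64, 58}
insert 82 → {82, 72, 64, 58}
forward next packet → 82; now {72, 64, 58}

83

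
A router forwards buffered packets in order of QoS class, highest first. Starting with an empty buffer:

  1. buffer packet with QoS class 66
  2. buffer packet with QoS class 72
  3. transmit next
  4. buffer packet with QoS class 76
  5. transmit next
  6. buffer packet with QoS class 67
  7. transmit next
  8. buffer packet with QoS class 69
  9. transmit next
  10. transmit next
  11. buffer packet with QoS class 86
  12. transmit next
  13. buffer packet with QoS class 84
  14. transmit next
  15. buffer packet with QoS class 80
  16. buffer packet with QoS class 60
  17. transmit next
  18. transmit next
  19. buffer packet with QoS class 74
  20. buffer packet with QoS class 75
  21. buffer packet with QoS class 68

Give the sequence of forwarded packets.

insert 66 → {66}
insert 72 → {72, 66}
transmit next → 72; now {66}
insert 76 → {76, 66}
transmit next → 76; now {66}
insert 67 → {67, 66}
transmit next → 67; now {66}
insert 69 → {69, 66}
transmit next → 69; now {66}
transmit next → 66; now {}
insert 86 → {86}
transmit next → 86; now {}
insert 84 → {84}
transmit next → 84; now {}
insert 80 → {80}
insert 60 → {80, 60}
transmit next → 80; now {60}
transmit next → 60; now {}
insert 74 → {74}
insert 75 → {75, 74}
insert 68 → {75, 74, 68}

72, 76, 67, 69, 66, 86, 84, 80, 60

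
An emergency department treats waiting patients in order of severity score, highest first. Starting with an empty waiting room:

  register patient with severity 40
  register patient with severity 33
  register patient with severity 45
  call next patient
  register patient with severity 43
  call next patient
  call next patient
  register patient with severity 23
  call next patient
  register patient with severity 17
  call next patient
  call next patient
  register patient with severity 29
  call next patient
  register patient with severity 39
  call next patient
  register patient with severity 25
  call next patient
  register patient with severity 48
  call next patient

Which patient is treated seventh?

29

insert 40 → {40}
insert 33 → {40, 33}
insert 45 → {45, 40, 33}
call next patient → 45; now {40, 33}
insert 43 → {43, 40, 33}
call next patient → 43; now {40, 33}
call next patient → 40; now {33}
insert 23 → {33, 23}
call next patient → 33; now {23}
insert 17 → {23, 17}
call next patient → 23; now {17}
call next patient → 17; now {}
insert 29 → {29}
call next patient → 29; now {}
insert 39 → {39}
call next patient → 39; now {}
insert 25 → {25}
call next patient → 25; now {}
insert 48 → {48}
call next patient → 48; now {}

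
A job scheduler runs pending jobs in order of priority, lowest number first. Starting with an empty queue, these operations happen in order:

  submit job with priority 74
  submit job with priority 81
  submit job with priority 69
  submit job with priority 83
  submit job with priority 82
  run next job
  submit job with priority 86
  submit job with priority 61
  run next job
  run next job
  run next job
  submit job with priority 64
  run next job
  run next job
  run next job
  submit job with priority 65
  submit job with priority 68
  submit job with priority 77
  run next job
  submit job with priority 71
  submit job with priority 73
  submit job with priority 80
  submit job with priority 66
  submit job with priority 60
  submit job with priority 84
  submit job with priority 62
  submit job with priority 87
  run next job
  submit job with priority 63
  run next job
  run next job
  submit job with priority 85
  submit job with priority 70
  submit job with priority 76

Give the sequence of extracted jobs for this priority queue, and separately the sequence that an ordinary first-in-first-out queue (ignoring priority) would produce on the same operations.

priority queue: 69 → 61 → 74 → 81 → 64 → 82 → 83 → 65 → 60 → 62 → 63; FIFO queue: 74 → 81 → 69 → 83 → 82 → 86 → 61 → 64 → 65 → 68 → 77

insert 74 → {74}
insert 81 → {74, 81}
insert 69 → {69, 74, 81}
insert 83 → {69, 74, 81, 83}
insert 82 → {69, 74, 81, 82, 83}
run next job → 69; now {74, 81, 82, 83}
insert 86 → {74, 81, 82, 83, 86}
insert 61 → {61, 74, 81, 82, 83, 86}
run next job → 61; now {74, 81, 82, 83, 86}
run next job → 74; now {81, 82, 83, 86}
run next job → 81; now {82, 83, 86}
insert 64 → {64, 82, 83, 86}
run next job → 64; now {82, 83, 86}
run next job → 82; now {83, 86}
run next job → 83; now {86}
insert 65 → {65, 86}
insert 68 → {65, 68, 86}
insert 77 → {65, 68, 77, 86}
run next job → 65; now {68, 77, 86}
insert 71 → {68, 71, 77, 86}
insert 73 → {68, 71, 73, 77, 86}
insert 80 → {68, 71, 73, 77, 80, 86}
insert 66 → {66, 68, 71, 73, 77, 80, 86}
insert 60 → {60, 66, 68, 71, 73, 77, 80, 86}
insert 84 → {60, 66, 68, 71, 73, 77, 80, 84, 86}
insert 62 → {60, 62, 66, 68, 71, 73, 77, 80, 84, 86}
insert 87 → {60, 62, 66, 68, 71, 73, 77, 80, 84, 86, 87}
run next job → 60; now {62, 66, 68, 71, 73, 77, 80, 84, 86, 87}
insert 63 → {62, 63, 66, 68, 71, 73, 77, 80, 84, 86, 87}
run next job → 62; now {63, 66, 68, 71, 73, 77, 80, 84, 86, 87}
run next job → 63; now {66, 68, 71, 73, 77, 80, 84, 86, 87}
insert 85 → {66, 68, 71, 73, 77, 80, 84, 85, 86, 87}
insert 70 → {66, 68, 70, 71, 73, 77, 80, 84, 85, 86, 87}
insert 76 → {66, 68, 70, 71, 73, 76, 77, 80, 84, 85, 86, 87}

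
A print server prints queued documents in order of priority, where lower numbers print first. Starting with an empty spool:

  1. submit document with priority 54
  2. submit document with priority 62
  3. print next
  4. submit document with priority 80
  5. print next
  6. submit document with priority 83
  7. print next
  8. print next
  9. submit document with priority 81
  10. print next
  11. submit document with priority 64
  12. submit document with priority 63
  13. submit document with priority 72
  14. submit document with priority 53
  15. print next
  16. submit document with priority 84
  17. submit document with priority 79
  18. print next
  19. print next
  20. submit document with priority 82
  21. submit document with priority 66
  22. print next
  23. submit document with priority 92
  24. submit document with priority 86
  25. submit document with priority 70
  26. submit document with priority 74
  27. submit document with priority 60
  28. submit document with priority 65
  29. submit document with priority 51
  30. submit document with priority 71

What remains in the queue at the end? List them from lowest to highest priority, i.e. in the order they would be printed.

51, 60, 65, 70, 71, 72, 74, 79, 82, 84, 86, 92

insert 54 → {54}
insert 62 → {54, 62}
print next → 54; now {62}
insert 80 → {62, 80}
print next → 62; now {80}
insert 83 → {80, 83}
print next → 80; now {83}
print next → 83; now {}
insert 81 → {81}
print next → 81; now {}
insert 64 → {64}
insert 63 → {63, 64}
insert 72 → {63, 64, 72}
insert 53 → {53, 63, 64, 72}
print next → 53; now {63, 64, 72}
insert 84 → {63, 64, 72, 84}
insert 79 → {63, 64, 72, 79, 84}
print next → 63; now {64, 72, 79, 84}
print next → 64; now {72, 79, 84}
insert 82 → {72, 79, 82, 84}
insert 66 → {66, 72, 79, 82, 84}
print next → 66; now {72, 79, 82, 84}
insert 92 → {72, 79, 82, 84, 92}
insert 86 → {72, 79, 82, 84, 86, 92}
insert 70 → {70, 72, 79, 82, 84, 86, 92}
insert 74 → {70, 72, 74, 79, 82, 84, 86, 92}
insert 60 → {60, 70, 72, 74, 79, 82, 84, 86, 92}
insert 65 → {60, 65, 70, 72, 74, 79, 82, 84, 86, 92}
insert 51 → {51, 60, 65, 70, 72, 74, 79, 82, 84, 86, 92}
insert 71 → {51, 60, 65, 70, 71, 72, 74, 79, 82, 84, 86, 92}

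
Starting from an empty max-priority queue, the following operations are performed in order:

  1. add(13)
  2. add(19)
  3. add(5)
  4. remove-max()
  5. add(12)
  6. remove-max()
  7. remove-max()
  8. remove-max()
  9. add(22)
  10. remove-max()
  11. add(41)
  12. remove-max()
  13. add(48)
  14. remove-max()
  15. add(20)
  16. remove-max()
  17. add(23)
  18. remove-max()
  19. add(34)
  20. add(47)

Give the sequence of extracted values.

insert 13 → {13}
insert 19 → {19, 13}
insert 5 → {19, 13, 5}
remove-max → 19; now {13, 5}
insert 12 → {13, 12, 5}
remove-max → 13; now {12, 5}
remove-max → 12; now {5}
remove-max → 5; now {}
insert 22 → {22}
remove-max → 22; now {}
insert 41 → {41}
remove-max → 41; now {}
insert 48 → {48}
remove-max → 48; now {}
insert 20 → {20}
remove-max → 20; now {}
insert 23 → {23}
remove-max → 23; now {}
insert 34 → {34}
insert 47 → {47, 34}

19, 13, 12, 5, 22, 41, 48, 20, 23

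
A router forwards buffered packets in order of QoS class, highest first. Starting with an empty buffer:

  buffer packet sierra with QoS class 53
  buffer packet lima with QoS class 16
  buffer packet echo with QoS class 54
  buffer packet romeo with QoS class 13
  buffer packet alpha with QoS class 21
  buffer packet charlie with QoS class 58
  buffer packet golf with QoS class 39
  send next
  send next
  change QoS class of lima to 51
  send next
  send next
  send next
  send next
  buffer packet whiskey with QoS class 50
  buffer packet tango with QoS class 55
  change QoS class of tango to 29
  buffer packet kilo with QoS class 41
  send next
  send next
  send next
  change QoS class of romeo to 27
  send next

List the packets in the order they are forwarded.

add sierra (QoS class 53) → {sierra:53}
add lima (QoS class 16) → {sierra:53, lima:16}
add echo (QoS class 54) → {echo:54, sierra:53, lima:16}
add romeo (QoS class 13) → {echo:54, sierra:53, lima:16, romeo:13}
add alpha (QoS class 21) → {echo:54, sierra:53, alpha:21, lima:16, romeo:13}
add charlie (QoS class 58) → {charlie:58, echo:54, sierra:53, alpha:21, lima:16, romeo:13}
add golf (QoS class 39) → {charlie:58, echo:54, sierra:53, golf:39, alpha:21, lima:16, romeo:13}
send next → charlie; now {echo:54, sierra:53, golf:39, alpha:21, lima:16, romeo:13}
send next → echo; now {sierra:53, golf:39, alpha:21, lima:16, romeo:13}
update lima to QoS class 51 → {sierra:53, lima:51, golf:39, alpha:21, romeo:13}
send next → sierra; now {lima:51, golf:39, alpha:21, romeo:13}
send next → lima; now {golf:39, alpha:21, romeo:13}
send next → golf; now {alpha:21, romeo:13}
send next → alpha; now {romeo:13}
add whiskey (QoS class 50) → {whiskey:50, romeo:13}
add tango (QoS class 55) → {tango:55, whiskey:50, romeo:13}
update tango to QoS class 29 → {whiskey:50, tango:29, romeo:13}
add kilo (QoS class 41) → {whiskey:50, kilo:41, tango:29, romeo:13}
send next → whiskey; now {kilo:41, tango:29, romeo:13}
send next → kilo; now {tango:29, romeo:13}
send next → tango; now {romeo:13}
update romeo to QoS class 27 → {romeo:27}
send next → romeo; now {}

charlie → echo → sierra → lima → golf → alpha → whiskey → kilo → tango → romeo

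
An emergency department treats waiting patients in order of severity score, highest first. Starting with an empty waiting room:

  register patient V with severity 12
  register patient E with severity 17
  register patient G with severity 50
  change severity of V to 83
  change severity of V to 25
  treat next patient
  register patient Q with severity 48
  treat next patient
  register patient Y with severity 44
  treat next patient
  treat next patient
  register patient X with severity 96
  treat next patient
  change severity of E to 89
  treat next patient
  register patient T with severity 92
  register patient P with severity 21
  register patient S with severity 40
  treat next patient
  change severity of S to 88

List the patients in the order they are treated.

G → Q → Y → V → X → E → T

add V (severity 12) → {V:12}
add E (severity 17) → {E:17, V:12}
add G (severity 50) → {G:50, E:17, V:12}
update V to severity 83 → {V:83, G:50, E:17}
update V to severity 25 → {G:50, V:25, E:17}
treat next patient → G; now {V:25, E:17}
add Q (severity 48) → {Q:48, V:25, E:17}
treat next patient → Q; now {V:25, E:17}
add Y (severity 44) → {Y:44, V:25, E:17}
treat next patient → Y; now {V:25, E:17}
treat next patient → V; now {E:17}
add X (severity 96) → {X:96, E:17}
treat next patient → X; now {E:17}
update E to severity 89 → {E:89}
treat next patient → E; now {}
add T (severity 92) → {T:92}
add P (severity 21) → {T:92, P:21}
add S (severity 40) → {T:92, S:40, P:21}
treat next patient → T; now {S:40, P:21}
update S to severity 88 → {S:88, P:21}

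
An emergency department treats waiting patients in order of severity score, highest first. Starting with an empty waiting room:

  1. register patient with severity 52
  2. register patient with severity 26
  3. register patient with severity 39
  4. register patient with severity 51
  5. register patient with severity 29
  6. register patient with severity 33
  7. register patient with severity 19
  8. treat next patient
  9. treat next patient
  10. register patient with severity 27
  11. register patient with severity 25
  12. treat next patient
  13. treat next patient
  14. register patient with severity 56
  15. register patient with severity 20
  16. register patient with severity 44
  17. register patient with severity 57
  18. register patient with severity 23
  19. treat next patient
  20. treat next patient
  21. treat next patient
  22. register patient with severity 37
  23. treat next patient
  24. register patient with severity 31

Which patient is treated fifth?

insert 52 → {52}
insert 26 → {52, 26}
insert 39 → {52, 39, 26}
insert 51 → {52, 51, 39, 26}
insert 29 → {52, 51, 39, 29, 26}
insert 33 → {52, 51, 39, 33, 29, 26}
insert 19 → {52, 51, 39, 33, 29, 26, 19}
treat next patient → 52; now {51, 39, 33, 29, 26, 19}
treat next patient → 51; now {39, 33, 29, 26, 19}
insert 27 → {39, 33, 29, 27, 26, 19}
insert 25 → {39, 33, 29, 27, 26, 25, 19}
treat next patient → 39; now {33, 29, 27, 26, 25, 19}
treat next patient → 33; now {29, 27, 26, 25, 19}
insert 56 → {56, 29, 27, 26, 25, 19}
insert 20 → {56, 29, 27, 26, 25, 20, 19}
insert 44 → {56, 44, 29, 27, 26, 25, 20, 19}
insert 57 → {57, 56, 44, 29, 27, 26, 25, 20, 19}
insert 23 → {57, 56, 44, 29, 27, 26, 25, 23, 20, 19}
treat next patient → 57; now {56, 44, 29, 27, 26, 25, 23, 20, 19}
treat next patient → 56; now {44, 29, 27, 26, 25, 23, 20, 19}
treat next patient → 44; now {29, 27, 26, 25, 23, 20, 19}
insert 37 → {37, 29, 27, 26, 25, 23, 20, 19}
treat next patient → 37; now {29, 27, 26, 25, 23, 20, 19}
insert 31 → {31, 29, 27, 26, 25, 23, 20, 19}

57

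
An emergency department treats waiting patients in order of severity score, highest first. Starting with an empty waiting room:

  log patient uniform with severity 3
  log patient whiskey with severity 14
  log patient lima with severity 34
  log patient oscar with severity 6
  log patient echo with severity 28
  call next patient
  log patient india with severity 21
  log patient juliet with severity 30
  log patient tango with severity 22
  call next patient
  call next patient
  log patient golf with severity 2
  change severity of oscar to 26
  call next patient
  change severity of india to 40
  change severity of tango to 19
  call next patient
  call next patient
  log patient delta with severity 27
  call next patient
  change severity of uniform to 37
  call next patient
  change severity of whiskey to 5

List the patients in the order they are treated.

add uniform (severity 3) → {uniform:3}
add whiskey (severity 14) → {whiskey:14, uniform:3}
add lima (severity 34) → {lima:34, whiskey:14, uniform:3}
add oscar (severity 6) → {lima:34, whiskey:14, oscar:6, uniform:3}
add echo (severity 28) → {lima:34, echo:28, whiskey:14, oscar:6, uniform:3}
call next patient → lima; now {echo:28, whiskey:14, oscar:6, uniform:3}
add india (severity 21) → {echo:28, india:21, whiskey:14, oscar:6, uniform:3}
add juliet (severity 30) → {juliet:30, echo:28, india:21, whiskey:14, oscar:6, uniform:3}
add tango (severity 22) → {juliet:30, echo:28, tango:22, india:21, whiskey:14, oscar:6, uniform:3}
call next patient → juliet; now {echo:28, tango:22, india:21, whiskey:14, oscar:6, uniform:3}
call next patient → echo; now {tango:22, india:21, whiskey:14, oscar:6, uniform:3}
add golf (severity 2) → {tango:22, india:21, whiskey:14, oscar:6, uniform:3, golf:2}
update oscar to severity 26 → {oscar:26, tango:22, india:21, whiskey:14, uniform:3, golf:2}
call next patient → oscar; now {tango:22, india:21, whiskey:14, uniform:3, golf:2}
update india to severity 40 → {india:40, tango:22, whiskey:14, uniform:3, golf:2}
update tango to severity 19 → {india:40, tango:19, whiskey:14, uniform:3, golf:2}
call next patient → india; now {tango:19, whiskey:14, uniform:3, golf:2}
call next patient → tango; now {whiskey:14, uniform:3, golf:2}
add delta (severity 27) → {delta:27, whiskey:14, uniform:3, golf:2}
call next patient → delta; now {whiskey:14, uniform:3, golf:2}
update uniform to severity 37 → {uniform:37, whiskey:14, golf:2}
call next patient → uniform; now {whiskey:14, golf:2}
update whiskey to severity 5 → {whiskey:5, golf:2}

lima, juliet, echo, oscar, india, tango, delta, uniform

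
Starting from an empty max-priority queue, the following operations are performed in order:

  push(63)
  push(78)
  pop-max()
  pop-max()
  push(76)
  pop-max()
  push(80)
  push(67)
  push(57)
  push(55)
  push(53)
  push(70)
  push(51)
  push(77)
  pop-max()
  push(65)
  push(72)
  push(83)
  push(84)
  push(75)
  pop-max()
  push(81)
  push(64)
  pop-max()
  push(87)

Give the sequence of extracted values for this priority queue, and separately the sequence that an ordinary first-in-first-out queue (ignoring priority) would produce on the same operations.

insert 63 → {63}
insert 78 → {78, 63}
pop-max → 78; now {63}
pop-max → 63; now {}
insert 76 → {76}
pop-max → 76; now {}
insert 80 → {80}
insert 67 → {80, 67}
insert 57 → {80, 67, 57}
insert 55 → {80, 67, 57, 55}
insert 53 → {80, 67, 57, 55, 53}
insert 70 → {80, 70, 67, 57, 55, 53}
insert 51 → {80, 70, 67, 57, 55, 53, 51}
insert 77 → {80, 77, 70, 67, 57, 55, 53, 51}
pop-max → 80; now {77, 70, 67, 57, 55, 53, 51}
insert 65 → {77, 70, 67, 65, 57, 55, 53, 51}
insert 72 → {77, 72, 70, 67, 65, 57, 55, 53, 51}
insert 83 → {83, 77, 72, 70, 67, 65, 57, 55, 53, 51}
insert 84 → {84, 83, 77, 72, 70, 67, 65, 57, 55, 53, 51}
insert 75 → {84, 83, 77, 75, 72, 70, 67, 65, 57, 55, 53, 51}
pop-max → 84; now {83, 77, 75, 72, 70, 67, 65, 57, 55, 53, 51}
insert 81 → {83, 81, 77, 75, 72, 70, 67, 65, 57, 55, 53, 51}
insert 64 → {83, 81, 77, 75, 72, 70, 67, 65, 64, 57, 55, 53, 51}
pop-max → 83; now {81, 77, 75, 72, 70, 67, 65, 64, 57, 55, 53, 51}
insert 87 → {87, 81, 77, 75, 72, 70, 67, 65, 64, 57, 55, 53, 51}

priority queue: 78, 63, 76, 80, 84, 83; FIFO queue: 63, 78, 76, 80, 67, 57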